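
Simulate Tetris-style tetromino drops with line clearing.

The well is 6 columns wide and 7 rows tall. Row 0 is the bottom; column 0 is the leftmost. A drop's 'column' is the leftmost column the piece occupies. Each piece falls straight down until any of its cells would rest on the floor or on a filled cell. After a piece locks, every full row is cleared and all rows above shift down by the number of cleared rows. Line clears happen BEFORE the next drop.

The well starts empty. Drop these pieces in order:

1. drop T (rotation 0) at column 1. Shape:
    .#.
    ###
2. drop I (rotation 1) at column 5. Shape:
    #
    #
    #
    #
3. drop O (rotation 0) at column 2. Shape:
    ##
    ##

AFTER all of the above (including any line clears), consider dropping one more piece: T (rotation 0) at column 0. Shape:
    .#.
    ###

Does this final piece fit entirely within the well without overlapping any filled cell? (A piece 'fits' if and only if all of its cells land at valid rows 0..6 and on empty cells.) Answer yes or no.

Answer: yes

Derivation:
Drop 1: T rot0 at col 1 lands with bottom-row=0; cleared 0 line(s) (total 0); column heights now [0 1 2 1 0 0], max=2
Drop 2: I rot1 at col 5 lands with bottom-row=0; cleared 0 line(s) (total 0); column heights now [0 1 2 1 0 4], max=4
Drop 3: O rot0 at col 2 lands with bottom-row=2; cleared 0 line(s) (total 0); column heights now [0 1 4 4 0 4], max=4
Test piece T rot0 at col 0 (width 3): heights before test = [0 1 4 4 0 4]; fits = True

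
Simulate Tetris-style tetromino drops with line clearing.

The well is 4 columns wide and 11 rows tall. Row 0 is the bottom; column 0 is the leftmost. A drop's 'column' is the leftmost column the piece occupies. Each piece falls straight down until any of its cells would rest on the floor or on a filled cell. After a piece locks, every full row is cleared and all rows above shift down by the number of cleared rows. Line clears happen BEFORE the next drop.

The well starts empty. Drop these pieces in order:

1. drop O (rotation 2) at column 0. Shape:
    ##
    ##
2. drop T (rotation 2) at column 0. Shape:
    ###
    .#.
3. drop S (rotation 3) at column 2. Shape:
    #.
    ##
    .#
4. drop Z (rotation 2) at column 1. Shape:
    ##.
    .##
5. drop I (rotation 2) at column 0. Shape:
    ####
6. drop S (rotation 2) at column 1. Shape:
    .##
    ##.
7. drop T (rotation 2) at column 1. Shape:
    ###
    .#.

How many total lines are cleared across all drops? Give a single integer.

Drop 1: O rot2 at col 0 lands with bottom-row=0; cleared 0 line(s) (total 0); column heights now [2 2 0 0], max=2
Drop 2: T rot2 at col 0 lands with bottom-row=2; cleared 0 line(s) (total 0); column heights now [4 4 4 0], max=4
Drop 3: S rot3 at col 2 lands with bottom-row=3; cleared 1 line(s) (total 1); column heights now [2 3 5 4], max=5
Drop 4: Z rot2 at col 1 lands with bottom-row=5; cleared 0 line(s) (total 1); column heights now [2 7 7 6], max=7
Drop 5: I rot2 at col 0 lands with bottom-row=7; cleared 1 line(s) (total 2); column heights now [2 7 7 6], max=7
Drop 6: S rot2 at col 1 lands with bottom-row=7; cleared 0 line(s) (total 2); column heights now [2 8 9 9], max=9
Drop 7: T rot2 at col 1 lands with bottom-row=9; cleared 0 line(s) (total 2); column heights now [2 11 11 11], max=11

Answer: 2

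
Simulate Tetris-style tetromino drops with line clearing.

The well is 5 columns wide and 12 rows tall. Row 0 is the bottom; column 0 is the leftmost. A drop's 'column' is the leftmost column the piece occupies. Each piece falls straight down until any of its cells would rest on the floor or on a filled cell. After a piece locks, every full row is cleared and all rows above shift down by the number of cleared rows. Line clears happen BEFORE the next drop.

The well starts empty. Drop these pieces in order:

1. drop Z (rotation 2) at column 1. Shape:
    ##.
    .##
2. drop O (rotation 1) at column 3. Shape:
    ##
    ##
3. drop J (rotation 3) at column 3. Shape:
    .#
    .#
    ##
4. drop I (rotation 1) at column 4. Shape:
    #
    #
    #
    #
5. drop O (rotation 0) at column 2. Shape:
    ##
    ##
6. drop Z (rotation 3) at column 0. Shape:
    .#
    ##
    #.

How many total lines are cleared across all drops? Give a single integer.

Answer: 1

Derivation:
Drop 1: Z rot2 at col 1 lands with bottom-row=0; cleared 0 line(s) (total 0); column heights now [0 2 2 1 0], max=2
Drop 2: O rot1 at col 3 lands with bottom-row=1; cleared 0 line(s) (total 0); column heights now [0 2 2 3 3], max=3
Drop 3: J rot3 at col 3 lands with bottom-row=3; cleared 0 line(s) (total 0); column heights now [0 2 2 4 6], max=6
Drop 4: I rot1 at col 4 lands with bottom-row=6; cleared 0 line(s) (total 0); column heights now [0 2 2 4 10], max=10
Drop 5: O rot0 at col 2 lands with bottom-row=4; cleared 0 line(s) (total 0); column heights now [0 2 6 6 10], max=10
Drop 6: Z rot3 at col 0 lands with bottom-row=1; cleared 1 line(s) (total 1); column heights now [2 3 5 5 9], max=9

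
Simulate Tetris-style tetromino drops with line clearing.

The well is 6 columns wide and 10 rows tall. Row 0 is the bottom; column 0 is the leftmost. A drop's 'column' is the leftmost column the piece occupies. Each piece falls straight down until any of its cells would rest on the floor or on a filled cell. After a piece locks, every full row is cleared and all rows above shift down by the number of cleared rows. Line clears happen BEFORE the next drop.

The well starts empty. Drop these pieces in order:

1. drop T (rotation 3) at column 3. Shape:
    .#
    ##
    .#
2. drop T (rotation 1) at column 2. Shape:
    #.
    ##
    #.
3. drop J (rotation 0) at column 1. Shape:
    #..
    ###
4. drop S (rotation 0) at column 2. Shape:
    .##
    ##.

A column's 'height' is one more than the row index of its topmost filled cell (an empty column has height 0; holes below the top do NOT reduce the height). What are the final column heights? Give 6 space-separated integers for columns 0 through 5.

Answer: 0 6 6 7 7 0

Derivation:
Drop 1: T rot3 at col 3 lands with bottom-row=0; cleared 0 line(s) (total 0); column heights now [0 0 0 2 3 0], max=3
Drop 2: T rot1 at col 2 lands with bottom-row=1; cleared 0 line(s) (total 0); column heights now [0 0 4 3 3 0], max=4
Drop 3: J rot0 at col 1 lands with bottom-row=4; cleared 0 line(s) (total 0); column heights now [0 6 5 5 3 0], max=6
Drop 4: S rot0 at col 2 lands with bottom-row=5; cleared 0 line(s) (total 0); column heights now [0 6 6 7 7 0], max=7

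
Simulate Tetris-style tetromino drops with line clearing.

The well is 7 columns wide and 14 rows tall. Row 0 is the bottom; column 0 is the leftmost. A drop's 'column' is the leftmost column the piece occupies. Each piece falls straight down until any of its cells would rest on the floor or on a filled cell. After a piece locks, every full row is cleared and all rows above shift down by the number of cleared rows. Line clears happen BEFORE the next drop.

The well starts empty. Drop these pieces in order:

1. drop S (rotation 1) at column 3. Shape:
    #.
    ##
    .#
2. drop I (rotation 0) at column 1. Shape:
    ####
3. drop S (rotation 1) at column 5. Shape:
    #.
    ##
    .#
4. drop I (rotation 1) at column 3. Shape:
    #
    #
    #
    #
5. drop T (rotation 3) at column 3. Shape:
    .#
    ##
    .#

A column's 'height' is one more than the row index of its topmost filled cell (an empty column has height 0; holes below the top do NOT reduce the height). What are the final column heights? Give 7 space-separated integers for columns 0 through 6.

Answer: 0 4 4 9 10 3 2

Derivation:
Drop 1: S rot1 at col 3 lands with bottom-row=0; cleared 0 line(s) (total 0); column heights now [0 0 0 3 2 0 0], max=3
Drop 2: I rot0 at col 1 lands with bottom-row=3; cleared 0 line(s) (total 0); column heights now [0 4 4 4 4 0 0], max=4
Drop 3: S rot1 at col 5 lands with bottom-row=0; cleared 0 line(s) (total 0); column heights now [0 4 4 4 4 3 2], max=4
Drop 4: I rot1 at col 3 lands with bottom-row=4; cleared 0 line(s) (total 0); column heights now [0 4 4 8 4 3 2], max=8
Drop 5: T rot3 at col 3 lands with bottom-row=7; cleared 0 line(s) (total 0); column heights now [0 4 4 9 10 3 2], max=10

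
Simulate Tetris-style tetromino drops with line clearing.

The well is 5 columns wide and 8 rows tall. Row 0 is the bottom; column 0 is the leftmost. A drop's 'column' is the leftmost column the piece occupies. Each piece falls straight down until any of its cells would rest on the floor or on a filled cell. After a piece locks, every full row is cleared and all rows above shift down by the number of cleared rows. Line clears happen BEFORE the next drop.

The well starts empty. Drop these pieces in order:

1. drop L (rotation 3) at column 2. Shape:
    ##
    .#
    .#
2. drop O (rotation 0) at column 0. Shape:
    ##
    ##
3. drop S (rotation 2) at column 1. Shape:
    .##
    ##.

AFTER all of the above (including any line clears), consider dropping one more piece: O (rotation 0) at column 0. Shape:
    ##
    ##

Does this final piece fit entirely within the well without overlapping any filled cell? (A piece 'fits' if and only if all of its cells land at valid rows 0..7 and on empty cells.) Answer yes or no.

Drop 1: L rot3 at col 2 lands with bottom-row=0; cleared 0 line(s) (total 0); column heights now [0 0 3 3 0], max=3
Drop 2: O rot0 at col 0 lands with bottom-row=0; cleared 0 line(s) (total 0); column heights now [2 2 3 3 0], max=3
Drop 3: S rot2 at col 1 lands with bottom-row=3; cleared 0 line(s) (total 0); column heights now [2 4 5 5 0], max=5
Test piece O rot0 at col 0 (width 2): heights before test = [2 4 5 5 0]; fits = True

Answer: yes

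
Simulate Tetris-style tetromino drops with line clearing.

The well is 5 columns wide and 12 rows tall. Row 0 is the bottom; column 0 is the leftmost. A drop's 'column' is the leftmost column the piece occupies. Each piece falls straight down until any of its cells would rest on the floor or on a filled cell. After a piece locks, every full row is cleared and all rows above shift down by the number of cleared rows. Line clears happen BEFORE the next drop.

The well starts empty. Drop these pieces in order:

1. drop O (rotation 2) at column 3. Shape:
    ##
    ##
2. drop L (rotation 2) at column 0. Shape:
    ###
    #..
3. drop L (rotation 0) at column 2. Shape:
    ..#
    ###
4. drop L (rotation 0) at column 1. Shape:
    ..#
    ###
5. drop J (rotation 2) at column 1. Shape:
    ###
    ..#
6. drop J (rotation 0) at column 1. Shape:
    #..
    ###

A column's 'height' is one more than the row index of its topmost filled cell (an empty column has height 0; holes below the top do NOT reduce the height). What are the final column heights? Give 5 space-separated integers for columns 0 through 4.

Answer: 1 8 7 7 3

Derivation:
Drop 1: O rot2 at col 3 lands with bottom-row=0; cleared 0 line(s) (total 0); column heights now [0 0 0 2 2], max=2
Drop 2: L rot2 at col 0 lands with bottom-row=0; cleared 1 line(s) (total 1); column heights now [1 0 0 1 1], max=1
Drop 3: L rot0 at col 2 lands with bottom-row=1; cleared 0 line(s) (total 1); column heights now [1 0 2 2 3], max=3
Drop 4: L rot0 at col 1 lands with bottom-row=2; cleared 0 line(s) (total 1); column heights now [1 3 3 4 3], max=4
Drop 5: J rot2 at col 1 lands with bottom-row=4; cleared 0 line(s) (total 1); column heights now [1 6 6 6 3], max=6
Drop 6: J rot0 at col 1 lands with bottom-row=6; cleared 0 line(s) (total 1); column heights now [1 8 7 7 3], max=8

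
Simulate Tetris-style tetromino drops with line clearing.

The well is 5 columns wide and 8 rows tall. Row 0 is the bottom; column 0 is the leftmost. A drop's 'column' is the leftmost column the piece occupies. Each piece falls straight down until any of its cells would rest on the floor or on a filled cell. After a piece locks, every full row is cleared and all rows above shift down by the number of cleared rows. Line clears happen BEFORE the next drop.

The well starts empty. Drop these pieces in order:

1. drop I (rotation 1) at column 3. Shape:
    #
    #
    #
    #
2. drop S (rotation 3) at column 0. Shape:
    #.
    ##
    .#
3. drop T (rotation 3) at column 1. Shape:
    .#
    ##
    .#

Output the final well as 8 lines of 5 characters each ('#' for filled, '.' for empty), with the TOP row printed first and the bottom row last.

Drop 1: I rot1 at col 3 lands with bottom-row=0; cleared 0 line(s) (total 0); column heights now [0 0 0 4 0], max=4
Drop 2: S rot3 at col 0 lands with bottom-row=0; cleared 0 line(s) (total 0); column heights now [3 2 0 4 0], max=4
Drop 3: T rot3 at col 1 lands with bottom-row=1; cleared 0 line(s) (total 0); column heights now [3 3 4 4 0], max=4

Answer: .....
.....
.....
.....
..##.
####.
####.
.#.#.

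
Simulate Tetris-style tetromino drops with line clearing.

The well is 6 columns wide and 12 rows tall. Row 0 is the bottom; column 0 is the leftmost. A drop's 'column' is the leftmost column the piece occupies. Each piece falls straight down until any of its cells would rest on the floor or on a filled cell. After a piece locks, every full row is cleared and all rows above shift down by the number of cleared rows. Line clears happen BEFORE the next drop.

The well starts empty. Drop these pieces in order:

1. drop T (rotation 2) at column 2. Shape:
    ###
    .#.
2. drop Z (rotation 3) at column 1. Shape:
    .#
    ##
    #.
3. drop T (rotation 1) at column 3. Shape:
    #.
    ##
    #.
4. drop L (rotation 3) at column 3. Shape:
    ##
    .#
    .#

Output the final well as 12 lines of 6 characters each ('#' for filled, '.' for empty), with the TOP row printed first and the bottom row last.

Answer: ......
......
......
......
......
...##.
....#.
...##.
..###.
.###..
.####.
...#..

Derivation:
Drop 1: T rot2 at col 2 lands with bottom-row=0; cleared 0 line(s) (total 0); column heights now [0 0 2 2 2 0], max=2
Drop 2: Z rot3 at col 1 lands with bottom-row=1; cleared 0 line(s) (total 0); column heights now [0 3 4 2 2 0], max=4
Drop 3: T rot1 at col 3 lands with bottom-row=2; cleared 0 line(s) (total 0); column heights now [0 3 4 5 4 0], max=5
Drop 4: L rot3 at col 3 lands with bottom-row=4; cleared 0 line(s) (total 0); column heights now [0 3 4 7 7 0], max=7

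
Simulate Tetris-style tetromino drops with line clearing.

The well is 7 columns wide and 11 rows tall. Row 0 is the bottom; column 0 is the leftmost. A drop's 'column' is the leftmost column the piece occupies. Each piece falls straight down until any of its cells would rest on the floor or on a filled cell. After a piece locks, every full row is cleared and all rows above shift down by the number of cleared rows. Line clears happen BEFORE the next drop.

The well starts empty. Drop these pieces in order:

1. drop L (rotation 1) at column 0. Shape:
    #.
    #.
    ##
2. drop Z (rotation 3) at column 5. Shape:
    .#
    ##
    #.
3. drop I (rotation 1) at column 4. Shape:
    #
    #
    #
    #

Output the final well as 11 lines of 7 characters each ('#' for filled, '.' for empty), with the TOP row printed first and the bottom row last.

Answer: .......
.......
.......
.......
.......
.......
.......
....#..
#...#.#
#...###
##..##.

Derivation:
Drop 1: L rot1 at col 0 lands with bottom-row=0; cleared 0 line(s) (total 0); column heights now [3 1 0 0 0 0 0], max=3
Drop 2: Z rot3 at col 5 lands with bottom-row=0; cleared 0 line(s) (total 0); column heights now [3 1 0 0 0 2 3], max=3
Drop 3: I rot1 at col 4 lands with bottom-row=0; cleared 0 line(s) (total 0); column heights now [3 1 0 0 4 2 3], max=4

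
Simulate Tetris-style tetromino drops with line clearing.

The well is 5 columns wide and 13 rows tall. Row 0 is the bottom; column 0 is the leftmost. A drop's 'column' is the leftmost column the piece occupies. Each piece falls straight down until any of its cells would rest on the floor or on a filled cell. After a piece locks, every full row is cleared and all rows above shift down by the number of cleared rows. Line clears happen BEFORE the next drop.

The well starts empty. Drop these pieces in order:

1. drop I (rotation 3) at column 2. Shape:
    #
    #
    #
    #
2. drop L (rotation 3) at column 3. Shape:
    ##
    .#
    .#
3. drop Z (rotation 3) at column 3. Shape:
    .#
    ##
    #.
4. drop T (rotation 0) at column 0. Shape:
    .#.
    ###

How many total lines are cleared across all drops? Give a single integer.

Answer: 1

Derivation:
Drop 1: I rot3 at col 2 lands with bottom-row=0; cleared 0 line(s) (total 0); column heights now [0 0 4 0 0], max=4
Drop 2: L rot3 at col 3 lands with bottom-row=0; cleared 0 line(s) (total 0); column heights now [0 0 4 3 3], max=4
Drop 3: Z rot3 at col 3 lands with bottom-row=3; cleared 0 line(s) (total 0); column heights now [0 0 4 5 6], max=6
Drop 4: T rot0 at col 0 lands with bottom-row=4; cleared 1 line(s) (total 1); column heights now [0 5 4 4 5], max=5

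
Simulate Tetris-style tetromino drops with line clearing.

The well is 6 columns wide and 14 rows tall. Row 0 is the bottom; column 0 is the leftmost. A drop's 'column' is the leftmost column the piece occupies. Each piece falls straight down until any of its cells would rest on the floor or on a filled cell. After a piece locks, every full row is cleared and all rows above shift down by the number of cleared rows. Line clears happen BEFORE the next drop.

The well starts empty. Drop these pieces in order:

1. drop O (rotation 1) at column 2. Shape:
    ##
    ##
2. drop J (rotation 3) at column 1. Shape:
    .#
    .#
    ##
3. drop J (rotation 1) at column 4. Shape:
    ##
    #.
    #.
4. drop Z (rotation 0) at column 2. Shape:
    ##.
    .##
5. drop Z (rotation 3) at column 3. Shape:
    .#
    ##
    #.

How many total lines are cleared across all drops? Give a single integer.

Drop 1: O rot1 at col 2 lands with bottom-row=0; cleared 0 line(s) (total 0); column heights now [0 0 2 2 0 0], max=2
Drop 2: J rot3 at col 1 lands with bottom-row=2; cleared 0 line(s) (total 0); column heights now [0 3 5 2 0 0], max=5
Drop 3: J rot1 at col 4 lands with bottom-row=0; cleared 0 line(s) (total 0); column heights now [0 3 5 2 3 3], max=5
Drop 4: Z rot0 at col 2 lands with bottom-row=4; cleared 0 line(s) (total 0); column heights now [0 3 6 6 5 3], max=6
Drop 5: Z rot3 at col 3 lands with bottom-row=6; cleared 0 line(s) (total 0); column heights now [0 3 6 8 9 3], max=9

Answer: 0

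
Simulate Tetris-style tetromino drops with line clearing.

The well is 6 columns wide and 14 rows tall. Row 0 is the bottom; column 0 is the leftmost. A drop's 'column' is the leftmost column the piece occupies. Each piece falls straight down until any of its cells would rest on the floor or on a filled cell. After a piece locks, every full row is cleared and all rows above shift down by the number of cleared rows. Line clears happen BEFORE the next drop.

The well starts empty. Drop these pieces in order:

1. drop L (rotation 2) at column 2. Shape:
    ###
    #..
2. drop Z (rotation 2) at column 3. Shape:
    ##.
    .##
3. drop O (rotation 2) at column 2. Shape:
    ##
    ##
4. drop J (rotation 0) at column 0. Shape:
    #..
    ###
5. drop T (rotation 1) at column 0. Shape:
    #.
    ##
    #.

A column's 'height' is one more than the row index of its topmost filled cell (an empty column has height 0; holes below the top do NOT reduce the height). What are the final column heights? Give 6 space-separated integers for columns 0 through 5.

Drop 1: L rot2 at col 2 lands with bottom-row=0; cleared 0 line(s) (total 0); column heights now [0 0 2 2 2 0], max=2
Drop 2: Z rot2 at col 3 lands with bottom-row=2; cleared 0 line(s) (total 0); column heights now [0 0 2 4 4 3], max=4
Drop 3: O rot2 at col 2 lands with bottom-row=4; cleared 0 line(s) (total 0); column heights now [0 0 6 6 4 3], max=6
Drop 4: J rot0 at col 0 lands with bottom-row=6; cleared 0 line(s) (total 0); column heights now [8 7 7 6 4 3], max=8
Drop 5: T rot1 at col 0 lands with bottom-row=8; cleared 0 line(s) (total 0); column heights now [11 10 7 6 4 3], max=11

Answer: 11 10 7 6 4 3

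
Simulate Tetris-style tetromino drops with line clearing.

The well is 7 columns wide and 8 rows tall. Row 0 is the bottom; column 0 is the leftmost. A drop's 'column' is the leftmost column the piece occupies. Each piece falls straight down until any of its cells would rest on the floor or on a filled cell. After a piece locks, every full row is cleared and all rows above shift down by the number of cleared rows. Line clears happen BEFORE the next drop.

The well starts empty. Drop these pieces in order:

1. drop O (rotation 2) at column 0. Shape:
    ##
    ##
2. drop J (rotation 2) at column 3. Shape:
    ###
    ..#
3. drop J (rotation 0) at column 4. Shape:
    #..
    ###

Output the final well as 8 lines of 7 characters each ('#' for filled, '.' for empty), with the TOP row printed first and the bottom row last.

Answer: .......
.......
.......
.......
....#..
....###
##.###.
##...#.

Derivation:
Drop 1: O rot2 at col 0 lands with bottom-row=0; cleared 0 line(s) (total 0); column heights now [2 2 0 0 0 0 0], max=2
Drop 2: J rot2 at col 3 lands with bottom-row=0; cleared 0 line(s) (total 0); column heights now [2 2 0 2 2 2 0], max=2
Drop 3: J rot0 at col 4 lands with bottom-row=2; cleared 0 line(s) (total 0); column heights now [2 2 0 2 4 3 3], max=4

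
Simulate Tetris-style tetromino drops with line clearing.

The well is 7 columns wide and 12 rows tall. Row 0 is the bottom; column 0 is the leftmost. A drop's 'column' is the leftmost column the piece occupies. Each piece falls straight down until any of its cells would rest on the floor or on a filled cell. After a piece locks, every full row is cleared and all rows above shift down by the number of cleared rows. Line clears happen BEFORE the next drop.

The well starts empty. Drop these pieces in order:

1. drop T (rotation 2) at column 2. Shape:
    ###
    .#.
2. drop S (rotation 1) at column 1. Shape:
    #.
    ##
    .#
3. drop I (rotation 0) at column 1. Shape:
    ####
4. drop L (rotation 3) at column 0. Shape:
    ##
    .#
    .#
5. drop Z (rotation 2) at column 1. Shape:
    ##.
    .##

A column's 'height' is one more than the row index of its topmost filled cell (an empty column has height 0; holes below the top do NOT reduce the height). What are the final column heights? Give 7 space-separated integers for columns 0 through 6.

Drop 1: T rot2 at col 2 lands with bottom-row=0; cleared 0 line(s) (total 0); column heights now [0 0 2 2 2 0 0], max=2
Drop 2: S rot1 at col 1 lands with bottom-row=2; cleared 0 line(s) (total 0); column heights now [0 5 4 2 2 0 0], max=5
Drop 3: I rot0 at col 1 lands with bottom-row=5; cleared 0 line(s) (total 0); column heights now [0 6 6 6 6 0 0], max=6
Drop 4: L rot3 at col 0 lands with bottom-row=6; cleared 0 line(s) (total 0); column heights now [9 9 6 6 6 0 0], max=9
Drop 5: Z rot2 at col 1 lands with bottom-row=8; cleared 0 line(s) (total 0); column heights now [9 10 10 9 6 0 0], max=10

Answer: 9 10 10 9 6 0 0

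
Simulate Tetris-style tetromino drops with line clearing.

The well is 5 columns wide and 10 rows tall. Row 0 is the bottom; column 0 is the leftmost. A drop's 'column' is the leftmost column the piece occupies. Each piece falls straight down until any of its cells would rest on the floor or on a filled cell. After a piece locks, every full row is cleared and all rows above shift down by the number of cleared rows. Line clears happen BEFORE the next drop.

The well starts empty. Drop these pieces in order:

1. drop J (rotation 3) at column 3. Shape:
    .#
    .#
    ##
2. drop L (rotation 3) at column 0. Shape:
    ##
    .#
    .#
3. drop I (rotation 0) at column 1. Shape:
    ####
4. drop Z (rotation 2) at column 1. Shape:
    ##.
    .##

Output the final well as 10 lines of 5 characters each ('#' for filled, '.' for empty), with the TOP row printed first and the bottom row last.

Drop 1: J rot3 at col 3 lands with bottom-row=0; cleared 0 line(s) (total 0); column heights now [0 0 0 1 3], max=3
Drop 2: L rot3 at col 0 lands with bottom-row=0; cleared 0 line(s) (total 0); column heights now [3 3 0 1 3], max=3
Drop 3: I rot0 at col 1 lands with bottom-row=3; cleared 0 line(s) (total 0); column heights now [3 4 4 4 4], max=4
Drop 4: Z rot2 at col 1 lands with bottom-row=4; cleared 0 line(s) (total 0); column heights now [3 6 6 5 4], max=6

Answer: .....
.....
.....
.....
.##..
..##.
.####
##..#
.#..#
.#.##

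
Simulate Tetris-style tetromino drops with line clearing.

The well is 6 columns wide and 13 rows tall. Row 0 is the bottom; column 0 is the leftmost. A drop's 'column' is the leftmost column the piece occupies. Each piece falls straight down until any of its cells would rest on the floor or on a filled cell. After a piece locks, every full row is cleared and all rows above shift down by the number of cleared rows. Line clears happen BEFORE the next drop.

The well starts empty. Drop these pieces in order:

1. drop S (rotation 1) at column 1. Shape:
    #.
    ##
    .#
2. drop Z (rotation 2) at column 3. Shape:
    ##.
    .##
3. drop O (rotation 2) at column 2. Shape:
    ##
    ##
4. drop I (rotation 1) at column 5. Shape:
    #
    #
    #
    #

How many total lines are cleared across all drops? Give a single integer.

Answer: 0

Derivation:
Drop 1: S rot1 at col 1 lands with bottom-row=0; cleared 0 line(s) (total 0); column heights now [0 3 2 0 0 0], max=3
Drop 2: Z rot2 at col 3 lands with bottom-row=0; cleared 0 line(s) (total 0); column heights now [0 3 2 2 2 1], max=3
Drop 3: O rot2 at col 2 lands with bottom-row=2; cleared 0 line(s) (total 0); column heights now [0 3 4 4 2 1], max=4
Drop 4: I rot1 at col 5 lands with bottom-row=1; cleared 0 line(s) (total 0); column heights now [0 3 4 4 2 5], max=5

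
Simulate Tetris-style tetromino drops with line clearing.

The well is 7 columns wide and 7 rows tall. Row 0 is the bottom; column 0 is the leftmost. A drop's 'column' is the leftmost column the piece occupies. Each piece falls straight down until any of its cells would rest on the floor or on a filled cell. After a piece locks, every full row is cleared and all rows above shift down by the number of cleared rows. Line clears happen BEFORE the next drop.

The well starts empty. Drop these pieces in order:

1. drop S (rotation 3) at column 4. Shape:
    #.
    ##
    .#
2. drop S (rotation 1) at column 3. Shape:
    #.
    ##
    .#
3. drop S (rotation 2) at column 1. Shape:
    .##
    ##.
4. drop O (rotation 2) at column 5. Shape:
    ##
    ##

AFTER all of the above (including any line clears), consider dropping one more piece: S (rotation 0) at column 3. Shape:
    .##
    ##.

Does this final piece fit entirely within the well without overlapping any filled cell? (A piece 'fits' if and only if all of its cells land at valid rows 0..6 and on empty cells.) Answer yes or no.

Answer: no

Derivation:
Drop 1: S rot3 at col 4 lands with bottom-row=0; cleared 0 line(s) (total 0); column heights now [0 0 0 0 3 2 0], max=3
Drop 2: S rot1 at col 3 lands with bottom-row=3; cleared 0 line(s) (total 0); column heights now [0 0 0 6 5 2 0], max=6
Drop 3: S rot2 at col 1 lands with bottom-row=5; cleared 0 line(s) (total 0); column heights now [0 6 7 7 5 2 0], max=7
Drop 4: O rot2 at col 5 lands with bottom-row=2; cleared 0 line(s) (total 0); column heights now [0 6 7 7 5 4 4], max=7
Test piece S rot0 at col 3 (width 3): heights before test = [0 6 7 7 5 4 4]; fits = False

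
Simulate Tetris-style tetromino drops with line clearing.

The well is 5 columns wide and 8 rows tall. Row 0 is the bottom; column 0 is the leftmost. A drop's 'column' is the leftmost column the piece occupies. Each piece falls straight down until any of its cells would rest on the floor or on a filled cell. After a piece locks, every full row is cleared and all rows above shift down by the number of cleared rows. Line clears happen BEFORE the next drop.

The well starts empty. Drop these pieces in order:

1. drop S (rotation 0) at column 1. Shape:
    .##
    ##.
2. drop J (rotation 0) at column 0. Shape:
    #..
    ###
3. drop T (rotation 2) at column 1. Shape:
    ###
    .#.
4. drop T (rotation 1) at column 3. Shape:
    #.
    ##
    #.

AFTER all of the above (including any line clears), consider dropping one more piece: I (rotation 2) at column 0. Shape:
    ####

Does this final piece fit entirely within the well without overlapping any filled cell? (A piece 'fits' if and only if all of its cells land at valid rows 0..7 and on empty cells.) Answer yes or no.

Drop 1: S rot0 at col 1 lands with bottom-row=0; cleared 0 line(s) (total 0); column heights now [0 1 2 2 0], max=2
Drop 2: J rot0 at col 0 lands with bottom-row=2; cleared 0 line(s) (total 0); column heights now [4 3 3 2 0], max=4
Drop 3: T rot2 at col 1 lands with bottom-row=3; cleared 0 line(s) (total 0); column heights now [4 5 5 5 0], max=5
Drop 4: T rot1 at col 3 lands with bottom-row=5; cleared 0 line(s) (total 0); column heights now [4 5 5 8 7], max=8
Test piece I rot2 at col 0 (width 4): heights before test = [4 5 5 8 7]; fits = False

Answer: no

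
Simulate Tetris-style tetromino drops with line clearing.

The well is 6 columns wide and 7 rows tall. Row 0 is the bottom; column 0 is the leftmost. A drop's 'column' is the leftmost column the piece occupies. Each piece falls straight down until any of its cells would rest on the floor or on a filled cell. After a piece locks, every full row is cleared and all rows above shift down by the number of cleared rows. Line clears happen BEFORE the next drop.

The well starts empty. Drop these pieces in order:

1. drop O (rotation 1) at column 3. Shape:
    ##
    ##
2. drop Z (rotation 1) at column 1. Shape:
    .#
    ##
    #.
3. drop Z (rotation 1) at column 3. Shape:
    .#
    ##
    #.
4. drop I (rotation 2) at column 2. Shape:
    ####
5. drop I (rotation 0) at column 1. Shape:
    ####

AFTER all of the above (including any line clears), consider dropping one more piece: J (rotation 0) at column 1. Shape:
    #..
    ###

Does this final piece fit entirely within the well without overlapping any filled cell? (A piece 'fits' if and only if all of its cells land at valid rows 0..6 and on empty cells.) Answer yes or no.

Drop 1: O rot1 at col 3 lands with bottom-row=0; cleared 0 line(s) (total 0); column heights now [0 0 0 2 2 0], max=2
Drop 2: Z rot1 at col 1 lands with bottom-row=0; cleared 0 line(s) (total 0); column heights now [0 2 3 2 2 0], max=3
Drop 3: Z rot1 at col 3 lands with bottom-row=2; cleared 0 line(s) (total 0); column heights now [0 2 3 4 5 0], max=5
Drop 4: I rot2 at col 2 lands with bottom-row=5; cleared 0 line(s) (total 0); column heights now [0 2 6 6 6 6], max=6
Drop 5: I rot0 at col 1 lands with bottom-row=6; cleared 0 line(s) (total 0); column heights now [0 7 7 7 7 6], max=7
Test piece J rot0 at col 1 (width 3): heights before test = [0 7 7 7 7 6]; fits = False

Answer: no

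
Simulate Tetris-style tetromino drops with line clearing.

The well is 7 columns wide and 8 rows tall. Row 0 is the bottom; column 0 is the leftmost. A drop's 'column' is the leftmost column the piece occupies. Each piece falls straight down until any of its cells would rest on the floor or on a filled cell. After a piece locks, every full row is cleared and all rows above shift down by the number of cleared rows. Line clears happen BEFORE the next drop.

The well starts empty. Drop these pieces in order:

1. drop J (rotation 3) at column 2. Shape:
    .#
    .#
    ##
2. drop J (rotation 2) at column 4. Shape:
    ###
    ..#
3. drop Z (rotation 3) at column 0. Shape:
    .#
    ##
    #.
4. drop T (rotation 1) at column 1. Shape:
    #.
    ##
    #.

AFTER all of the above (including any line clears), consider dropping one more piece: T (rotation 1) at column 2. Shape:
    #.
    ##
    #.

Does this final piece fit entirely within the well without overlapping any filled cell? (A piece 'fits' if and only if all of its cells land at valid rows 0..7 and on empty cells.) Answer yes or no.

Drop 1: J rot3 at col 2 lands with bottom-row=0; cleared 0 line(s) (total 0); column heights now [0 0 1 3 0 0 0], max=3
Drop 2: J rot2 at col 4 lands with bottom-row=0; cleared 0 line(s) (total 0); column heights now [0 0 1 3 2 2 2], max=3
Drop 3: Z rot3 at col 0 lands with bottom-row=0; cleared 0 line(s) (total 0); column heights now [2 3 1 3 2 2 2], max=3
Drop 4: T rot1 at col 1 lands with bottom-row=3; cleared 0 line(s) (total 0); column heights now [2 6 5 3 2 2 2], max=6
Test piece T rot1 at col 2 (width 2): heights before test = [2 6 5 3 2 2 2]; fits = True

Answer: yes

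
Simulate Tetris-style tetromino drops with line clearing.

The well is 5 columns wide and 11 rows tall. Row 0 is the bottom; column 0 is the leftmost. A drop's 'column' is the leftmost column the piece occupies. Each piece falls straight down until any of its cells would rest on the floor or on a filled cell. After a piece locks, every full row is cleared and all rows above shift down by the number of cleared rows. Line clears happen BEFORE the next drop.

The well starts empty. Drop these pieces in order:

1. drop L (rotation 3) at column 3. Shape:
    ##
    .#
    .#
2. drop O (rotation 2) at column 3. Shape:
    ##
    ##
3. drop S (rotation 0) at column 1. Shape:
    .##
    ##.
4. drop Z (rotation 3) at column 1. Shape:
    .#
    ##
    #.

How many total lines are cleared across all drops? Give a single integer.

Drop 1: L rot3 at col 3 lands with bottom-row=0; cleared 0 line(s) (total 0); column heights now [0 0 0 3 3], max=3
Drop 2: O rot2 at col 3 lands with bottom-row=3; cleared 0 line(s) (total 0); column heights now [0 0 0 5 5], max=5
Drop 3: S rot0 at col 1 lands with bottom-row=4; cleared 0 line(s) (total 0); column heights now [0 5 6 6 5], max=6
Drop 4: Z rot3 at col 1 lands with bottom-row=5; cleared 0 line(s) (total 0); column heights now [0 7 8 6 5], max=8

Answer: 0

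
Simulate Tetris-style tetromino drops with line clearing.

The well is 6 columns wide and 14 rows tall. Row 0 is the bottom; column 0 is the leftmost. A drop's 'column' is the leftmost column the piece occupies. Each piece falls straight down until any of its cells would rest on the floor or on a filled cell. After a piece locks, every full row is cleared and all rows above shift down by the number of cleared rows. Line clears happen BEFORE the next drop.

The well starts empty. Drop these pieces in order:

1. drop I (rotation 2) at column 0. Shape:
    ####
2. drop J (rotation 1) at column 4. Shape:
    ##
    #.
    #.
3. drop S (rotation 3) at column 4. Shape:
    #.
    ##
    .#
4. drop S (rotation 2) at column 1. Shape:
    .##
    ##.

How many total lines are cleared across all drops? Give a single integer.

Drop 1: I rot2 at col 0 lands with bottom-row=0; cleared 0 line(s) (total 0); column heights now [1 1 1 1 0 0], max=1
Drop 2: J rot1 at col 4 lands with bottom-row=0; cleared 0 line(s) (total 0); column heights now [1 1 1 1 3 3], max=3
Drop 3: S rot3 at col 4 lands with bottom-row=3; cleared 0 line(s) (total 0); column heights now [1 1 1 1 6 5], max=6
Drop 4: S rot2 at col 1 lands with bottom-row=1; cleared 0 line(s) (total 0); column heights now [1 2 3 3 6 5], max=6

Answer: 0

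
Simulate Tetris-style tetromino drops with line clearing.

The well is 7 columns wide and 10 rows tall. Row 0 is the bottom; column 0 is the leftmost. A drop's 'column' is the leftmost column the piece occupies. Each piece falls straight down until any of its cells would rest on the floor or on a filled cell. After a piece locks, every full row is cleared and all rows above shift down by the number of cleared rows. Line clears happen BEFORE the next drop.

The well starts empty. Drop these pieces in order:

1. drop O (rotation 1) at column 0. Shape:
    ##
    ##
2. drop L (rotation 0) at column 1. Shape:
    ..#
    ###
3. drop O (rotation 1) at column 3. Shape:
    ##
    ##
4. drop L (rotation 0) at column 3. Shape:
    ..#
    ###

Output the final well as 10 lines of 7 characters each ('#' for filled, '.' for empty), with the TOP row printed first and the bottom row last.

Drop 1: O rot1 at col 0 lands with bottom-row=0; cleared 0 line(s) (total 0); column heights now [2 2 0 0 0 0 0], max=2
Drop 2: L rot0 at col 1 lands with bottom-row=2; cleared 0 line(s) (total 0); column heights now [2 3 3 4 0 0 0], max=4
Drop 3: O rot1 at col 3 lands with bottom-row=4; cleared 0 line(s) (total 0); column heights now [2 3 3 6 6 0 0], max=6
Drop 4: L rot0 at col 3 lands with bottom-row=6; cleared 0 line(s) (total 0); column heights now [2 3 3 7 7 8 0], max=8

Answer: .......
.......
.....#.
...###.
...##..
...##..
...#...
.###...
##.....
##.....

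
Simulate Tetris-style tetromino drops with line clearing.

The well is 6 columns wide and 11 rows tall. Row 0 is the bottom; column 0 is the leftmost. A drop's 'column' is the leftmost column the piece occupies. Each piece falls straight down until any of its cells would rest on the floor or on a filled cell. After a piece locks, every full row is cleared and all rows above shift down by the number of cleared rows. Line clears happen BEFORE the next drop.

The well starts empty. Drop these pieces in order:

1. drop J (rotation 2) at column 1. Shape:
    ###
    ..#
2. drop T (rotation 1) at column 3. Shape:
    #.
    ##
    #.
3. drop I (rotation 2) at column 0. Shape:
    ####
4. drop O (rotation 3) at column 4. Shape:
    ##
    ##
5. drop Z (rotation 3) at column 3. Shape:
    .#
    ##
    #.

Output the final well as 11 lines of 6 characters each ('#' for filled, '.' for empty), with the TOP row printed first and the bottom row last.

Drop 1: J rot2 at col 1 lands with bottom-row=0; cleared 0 line(s) (total 0); column heights now [0 2 2 2 0 0], max=2
Drop 2: T rot1 at col 3 lands with bottom-row=2; cleared 0 line(s) (total 0); column heights now [0 2 2 5 4 0], max=5
Drop 3: I rot2 at col 0 lands with bottom-row=5; cleared 0 line(s) (total 0); column heights now [6 6 6 6 4 0], max=6
Drop 4: O rot3 at col 4 lands with bottom-row=4; cleared 1 line(s) (total 1); column heights now [0 2 2 5 5 5], max=5
Drop 5: Z rot3 at col 3 lands with bottom-row=5; cleared 0 line(s) (total 1); column heights now [0 2 2 7 8 5], max=8

Answer: ......
......
......
....#.
...##.
...#..
...###
...##.
...#..
.###..
...#..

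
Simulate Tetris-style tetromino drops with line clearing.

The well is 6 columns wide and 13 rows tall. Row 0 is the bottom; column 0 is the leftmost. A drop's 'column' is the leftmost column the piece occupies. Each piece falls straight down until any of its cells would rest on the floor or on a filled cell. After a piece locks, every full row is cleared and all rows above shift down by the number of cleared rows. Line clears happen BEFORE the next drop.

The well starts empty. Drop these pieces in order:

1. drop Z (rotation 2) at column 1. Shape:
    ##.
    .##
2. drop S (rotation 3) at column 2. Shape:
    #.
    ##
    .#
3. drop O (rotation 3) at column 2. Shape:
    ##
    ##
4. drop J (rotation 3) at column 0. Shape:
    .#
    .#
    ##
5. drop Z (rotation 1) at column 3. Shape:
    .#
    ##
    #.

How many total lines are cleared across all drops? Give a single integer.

Drop 1: Z rot2 at col 1 lands with bottom-row=0; cleared 0 line(s) (total 0); column heights now [0 2 2 1 0 0], max=2
Drop 2: S rot3 at col 2 lands with bottom-row=1; cleared 0 line(s) (total 0); column heights now [0 2 4 3 0 0], max=4
Drop 3: O rot3 at col 2 lands with bottom-row=4; cleared 0 line(s) (total 0); column heights now [0 2 6 6 0 0], max=6
Drop 4: J rot3 at col 0 lands with bottom-row=2; cleared 0 line(s) (total 0); column heights now [3 5 6 6 0 0], max=6
Drop 5: Z rot1 at col 3 lands with bottom-row=6; cleared 0 line(s) (total 0); column heights now [3 5 6 8 9 0], max=9

Answer: 0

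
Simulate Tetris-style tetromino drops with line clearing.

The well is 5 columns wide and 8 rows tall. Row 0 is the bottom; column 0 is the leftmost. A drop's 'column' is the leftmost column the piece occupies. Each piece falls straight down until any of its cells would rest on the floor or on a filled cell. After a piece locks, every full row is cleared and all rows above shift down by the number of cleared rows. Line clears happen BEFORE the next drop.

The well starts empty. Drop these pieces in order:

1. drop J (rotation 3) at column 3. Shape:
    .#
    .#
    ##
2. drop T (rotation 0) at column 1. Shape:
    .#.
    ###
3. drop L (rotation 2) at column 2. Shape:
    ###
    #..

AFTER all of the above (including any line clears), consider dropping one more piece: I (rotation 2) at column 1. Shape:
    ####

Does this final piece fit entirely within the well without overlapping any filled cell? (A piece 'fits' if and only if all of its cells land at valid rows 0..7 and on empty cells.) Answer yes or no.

Answer: yes

Derivation:
Drop 1: J rot3 at col 3 lands with bottom-row=0; cleared 0 line(s) (total 0); column heights now [0 0 0 1 3], max=3
Drop 2: T rot0 at col 1 lands with bottom-row=1; cleared 0 line(s) (total 0); column heights now [0 2 3 2 3], max=3
Drop 3: L rot2 at col 2 lands with bottom-row=3; cleared 0 line(s) (total 0); column heights now [0 2 5 5 5], max=5
Test piece I rot2 at col 1 (width 4): heights before test = [0 2 5 5 5]; fits = True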